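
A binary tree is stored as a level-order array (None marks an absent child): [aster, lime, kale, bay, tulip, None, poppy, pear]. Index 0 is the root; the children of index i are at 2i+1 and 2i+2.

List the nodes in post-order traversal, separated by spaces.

Post-order visits the left subtree, then the right subtree, then the node.
At aster: go left to lime.
  At lime: go left to bay.
    At bay: go left to pear.
      pear is a leaf — visit pear.
    At bay: no right child.
    Visit bay.
  At lime: go right to tulip.
    tulip is a leaf — visit tulip.
  Visit lime.
At aster: go right to kale.
  At kale: no left child.
  At kale: go right to poppy.
    poppy is a leaf — visit poppy.
  Visit kale.
Visit aster.

pear bay tulip lime poppy kale aster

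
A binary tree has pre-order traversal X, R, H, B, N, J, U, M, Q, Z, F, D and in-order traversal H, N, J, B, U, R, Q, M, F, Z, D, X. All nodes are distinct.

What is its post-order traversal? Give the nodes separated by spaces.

The first element of pre-order is the root; it splits in-order into left and right subtrees.
Root X: left subtree has 11 nodes {H, N, J, B, U, R, Q, M, F, Z, D}, right has 0 { }.
  Root R: left subtree has 5 nodes {H, N, J, B, U}, right has 5 {Q, M, F, Z, D}.
    Root H: left subtree has 0 nodes { }, right has 4 {N, J, B, U}.
      Root B: left subtree has 2 nodes {N, J}, right has 1 {U}.
        Root N: left subtree has 0 nodes { }, right has 1 {J}.
    Root M: left subtree has 1 node {Q}, right has 3 {F, Z, D}.
      Root Z: left subtree has 1 node {F}, right has 1 {D}.

J N U B H Q F D Z M R X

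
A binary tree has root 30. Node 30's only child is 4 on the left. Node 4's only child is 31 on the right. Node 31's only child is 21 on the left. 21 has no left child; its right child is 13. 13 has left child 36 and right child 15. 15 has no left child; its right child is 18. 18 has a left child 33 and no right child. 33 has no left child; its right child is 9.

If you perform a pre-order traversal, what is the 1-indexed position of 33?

9

Pre-order visits the node, then its left subtree, then its right subtree.
Visit 30.
At 30: go left to 4.
  Visit 4.
  At 4: no left child.
  At 4: go right to 31.
    Visit 31.
    At 31: go left to 21.
      Visit 21.
      At 21: no left child.
      At 21: go right to 13.
        Visit 13.
        At 13: go left to 36.
          36 is a leaf — visit 36.
        At 13: go right to 15.
          Visit 15.
          At 15: no left child.
          At 15: go right to 18.
            Visit 18.
            At 18: go left to 33.
              Visit 33.
              At 33: no left child.
              At 33: go right to 9.
                9 is a leaf — visit 9.
            At 18: no right child.
    At 31: no right child.
At 30: no right child.
Full pre-order sequence: 30, 4, 31, 21, 13, 36, 15, 18, 33, 9.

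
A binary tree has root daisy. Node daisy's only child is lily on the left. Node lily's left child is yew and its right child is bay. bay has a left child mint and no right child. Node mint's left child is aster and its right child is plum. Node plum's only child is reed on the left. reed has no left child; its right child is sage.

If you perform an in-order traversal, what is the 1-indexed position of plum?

In-order visits the left subtree, then the node, then the right subtree.
At daisy: go left to lily.
  At lily: go left to yew.
    yew is a leaf — visit yew.
  Visit lily.
  At lily: go right to bay.
    At bay: go left to mint.
      At mint: go left to aster.
        aster is a leaf — visit aster.
      Visit mint.
      At mint: go right to plum.
        At plum: go left to reed.
          At reed: no left child.
          Visit reed.
          At reed: go right to sage.
            sage is a leaf — visit sage.
        Visit plum.
        At plum: no right child.
    Visit bay.
    At bay: no right child.
Visit daisy.
At daisy: no right child.
Full in-order sequence: yew, lily, aster, mint, reed, sage, plum, bay, daisy.

7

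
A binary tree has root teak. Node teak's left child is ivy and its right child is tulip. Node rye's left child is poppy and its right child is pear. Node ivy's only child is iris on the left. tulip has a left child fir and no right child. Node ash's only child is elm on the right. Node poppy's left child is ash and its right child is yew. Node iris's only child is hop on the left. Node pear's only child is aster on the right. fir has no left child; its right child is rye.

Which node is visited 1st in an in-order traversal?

hop

In-order visits the left subtree, then the node, then the right subtree.
At teak: go left to ivy.
  At ivy: go left to iris.
    At iris: go left to hop.
      hop is a leaf — visit hop.
    Visit iris.
    At iris: no right child.
  Visit ivy.
  At ivy: no right child.
Visit teak.
At teak: go right to tulip.
  At tulip: go left to fir.
    At fir: no left child.
    Visit fir.
    At fir: go right to rye.
      At rye: go left to poppy.
        At poppy: go left to ash.
          At ash: no left child.
          Visit ash.
          At ash: go right to elm.
            elm is a leaf — visit elm.
        Visit poppy.
        At poppy: go right to yew.
          yew is a leaf — visit yew.
      Visit rye.
      At rye: go right to pear.
        At pear: no left child.
        Visit pear.
        At pear: go right to aster.
          aster is a leaf — visit aster.
  Visit tulip.
  At tulip: no right child.
Full in-order sequence: hop, iris, ivy, teak, fir, ash, elm, poppy, yew, rye, pear, aster, tulip.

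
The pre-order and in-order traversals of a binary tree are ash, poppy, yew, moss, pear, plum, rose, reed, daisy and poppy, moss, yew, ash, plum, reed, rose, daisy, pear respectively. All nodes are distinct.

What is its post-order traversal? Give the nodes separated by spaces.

moss yew poppy reed daisy rose plum pear ash

The first element of pre-order is the root; it splits in-order into left and right subtrees.
Root ash: left subtree has 3 nodes {poppy, moss, yew}, right has 5 {plum, reed, rose, daisy, pear}.
  Root poppy: left subtree has 0 nodes { }, right has 2 {moss, yew}.
    Root yew: left subtree has 1 node {moss}, right has 0 { }.
  Root pear: left subtree has 4 nodes {plum, reed, rose, daisy}, right has 0 { }.
    Root plum: left subtree has 0 nodes { }, right has 3 {reed, rose, daisy}.
      Root rose: left subtree has 1 node {reed}, right has 1 {daisy}.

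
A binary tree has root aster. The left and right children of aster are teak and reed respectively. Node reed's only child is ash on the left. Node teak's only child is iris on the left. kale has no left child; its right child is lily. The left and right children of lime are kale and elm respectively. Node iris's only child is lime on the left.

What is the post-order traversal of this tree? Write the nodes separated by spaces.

Post-order visits the left subtree, then the right subtree, then the node.
At aster: go left to teak.
  At teak: go left to iris.
    At iris: go left to lime.
      At lime: go left to kale.
        At kale: no left child.
        At kale: go right to lily.
          lily is a leaf — visit lily.
        Visit kale.
      At lime: go right to elm.
        elm is a leaf — visit elm.
      Visit lime.
    At iris: no right child.
    Visit iris.
  At teak: no right child.
  Visit teak.
At aster: go right to reed.
  At reed: go left to ash.
    ash is a leaf — visit ash.
  At reed: no right child.
  Visit reed.
Visit aster.

lily kale elm lime iris teak ash reed aster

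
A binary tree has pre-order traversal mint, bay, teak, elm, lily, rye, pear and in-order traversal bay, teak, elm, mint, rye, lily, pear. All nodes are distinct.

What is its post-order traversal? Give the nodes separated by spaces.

The first element of pre-order is the root; it splits in-order into left and right subtrees.
Root mint: left subtree has 3 nodes {bay, teak, elm}, right has 3 {rye, lily, pear}.
  Root bay: left subtree has 0 nodes { }, right has 2 {teak, elm}.
    Root teak: left subtree has 0 nodes { }, right has 1 {elm}.
  Root lily: left subtree has 1 node {rye}, right has 1 {pear}.

elm teak bay rye pear lily mint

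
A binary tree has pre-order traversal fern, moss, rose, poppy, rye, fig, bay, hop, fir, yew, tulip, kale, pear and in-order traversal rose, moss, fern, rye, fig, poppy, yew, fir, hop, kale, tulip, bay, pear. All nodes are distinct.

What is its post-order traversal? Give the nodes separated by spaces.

The first element of pre-order is the root; it splits in-order into left and right subtrees.
Root fern: left subtree has 2 nodes {rose, moss}, right has 10 {rye, fig, poppy, yew, fir, hop, kale, tulip, bay, pear}.
  Root moss: left subtree has 1 node {rose}, right has 0 { }.
  Root poppy: left subtree has 2 nodes {rye, fig}, right has 7 {yew, fir, hop, kale, tulip, bay, pear}.
    Root rye: left subtree has 0 nodes { }, right has 1 {fig}.
    Root bay: left subtree has 5 nodes {yew, fir, hop, kale, tulip}, right has 1 {pear}.
      Root hop: left subtree has 2 nodes {yew, fir}, right has 2 {kale, tulip}.
        Root fir: left subtree has 1 node {yew}, right has 0 { }.
        Root tulip: left subtree has 1 node {kale}, right has 0 { }.

rose moss fig rye yew fir kale tulip hop pear bay poppy fern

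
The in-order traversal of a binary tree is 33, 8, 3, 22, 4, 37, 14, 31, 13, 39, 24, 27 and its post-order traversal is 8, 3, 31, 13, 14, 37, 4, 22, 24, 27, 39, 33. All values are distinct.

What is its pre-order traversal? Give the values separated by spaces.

33 39 22 3 8 4 37 14 13 31 27 24

The last element of post-order is the root; it splits in-order into left and right subtrees.
Root 33: left subtree has 0 nodes { }, right has 11 {8, 3, 22, 4, 37, 14, 31, 13, 39, 24, 27}.
  Root 39: left subtree has 8 nodes {8, 3, 22, 4, 37, 14, 31, 13}, right has 2 {24, 27}.
    Root 22: left subtree has 2 nodes {8, 3}, right has 5 {4, 37, 14, 31, 13}.
      Root 3: left subtree has 1 node {8}, right has 0 { }.
      Root 4: left subtree has 0 nodes { }, right has 4 {37, 14, 31, 13}.
        Root 37: left subtree has 0 nodes { }, right has 3 {14, 31, 13}.
          Root 14: left subtree has 0 nodes { }, right has 2 {31, 13}.
            Root 13: left subtree has 1 node {31}, right has 0 { }.
    Root 27: left subtree has 1 node {24}, right has 0 { }.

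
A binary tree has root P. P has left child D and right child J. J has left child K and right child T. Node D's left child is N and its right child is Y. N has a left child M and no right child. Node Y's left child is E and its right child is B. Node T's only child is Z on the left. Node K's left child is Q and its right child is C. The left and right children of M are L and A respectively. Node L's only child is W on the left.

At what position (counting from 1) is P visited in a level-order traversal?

1

Level-order visits nodes level by level from the root, left to right within each level.
Level 0: P
Level 1: D, J
Level 2: N, Y, K, T
Level 3: M, E, B, Q, C, Z
Level 4: L, A
Level 5: W
Full level-order sequence: P, D, J, N, Y, K, T, M, E, B, Q, C, Z, L, A, W.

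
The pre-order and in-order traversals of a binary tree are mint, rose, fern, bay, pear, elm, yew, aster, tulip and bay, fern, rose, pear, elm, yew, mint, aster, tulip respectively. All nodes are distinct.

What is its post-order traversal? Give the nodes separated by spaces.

The first element of pre-order is the root; it splits in-order into left and right subtrees.
Root mint: left subtree has 6 nodes {bay, fern, rose, pear, elm, yew}, right has 2 {aster, tulip}.
  Root rose: left subtree has 2 nodes {bay, fern}, right has 3 {pear, elm, yew}.
    Root fern: left subtree has 1 node {bay}, right has 0 { }.
    Root pear: left subtree has 0 nodes { }, right has 2 {elm, yew}.
      Root elm: left subtree has 0 nodes { }, right has 1 {yew}.
  Root aster: left subtree has 0 nodes { }, right has 1 {tulip}.

bay fern yew elm pear rose tulip aster mint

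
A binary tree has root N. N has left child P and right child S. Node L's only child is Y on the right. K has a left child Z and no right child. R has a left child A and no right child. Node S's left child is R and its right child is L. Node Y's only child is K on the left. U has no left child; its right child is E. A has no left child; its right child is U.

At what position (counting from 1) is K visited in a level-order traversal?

Level-order visits nodes level by level from the root, left to right within each level.
Level 0: N
Level 1: P, S
Level 2: R, L
Level 3: A, Y
Level 4: U, K
Level 5: E, Z
Full level-order sequence: N, P, S, R, L, A, Y, U, K, E, Z.

9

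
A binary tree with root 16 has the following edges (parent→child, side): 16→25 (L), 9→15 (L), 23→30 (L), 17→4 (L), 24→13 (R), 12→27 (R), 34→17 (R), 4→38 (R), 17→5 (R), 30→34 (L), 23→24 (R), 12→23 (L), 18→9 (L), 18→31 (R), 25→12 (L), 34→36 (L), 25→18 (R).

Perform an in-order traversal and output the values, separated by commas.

In-order visits the left subtree, then the node, then the right subtree.
At 16: go left to 25.
  At 25: go left to 12.
    At 12: go left to 23.
      At 23: go left to 30.
        At 30: go left to 34.
          At 34: go left to 36.
            36 is a leaf — visit 36.
          Visit 34.
          At 34: go right to 17.
            At 17: go left to 4.
              At 4: no left child.
              Visit 4.
              At 4: go right to 38.
                38 is a leaf — visit 38.
            Visit 17.
            At 17: go right to 5.
              5 is a leaf — visit 5.
        Visit 30.
        At 30: no right child.
      Visit 23.
      At 23: go right to 24.
        At 24: no left child.
        Visit 24.
        At 24: go right to 13.
          13 is a leaf — visit 13.
    Visit 12.
    At 12: go right to 27.
      27 is a leaf — visit 27.
  Visit 25.
  At 25: go right to 18.
    At 18: go left to 9.
      At 9: go left to 15.
        15 is a leaf — visit 15.
      Visit 9.
      At 9: no right child.
    Visit 18.
    At 18: go right to 31.
      31 is a leaf — visit 31.
Visit 16.
At 16: no right child.

36, 34, 4, 38, 17, 5, 30, 23, 24, 13, 12, 27, 25, 15, 9, 18, 31, 16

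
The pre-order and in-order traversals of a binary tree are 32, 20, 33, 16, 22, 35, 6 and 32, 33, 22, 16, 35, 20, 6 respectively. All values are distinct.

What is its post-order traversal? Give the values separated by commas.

The first element of pre-order is the root; it splits in-order into left and right subtrees.
Root 32: left subtree has 0 nodes { }, right has 6 {33, 22, 16, 35, 20, 6}.
  Root 20: left subtree has 4 nodes {33, 22, 16, 35}, right has 1 {6}.
    Root 33: left subtree has 0 nodes { }, right has 3 {22, 16, 35}.
      Root 16: left subtree has 1 node {22}, right has 1 {35}.

22, 35, 16, 33, 6, 20, 32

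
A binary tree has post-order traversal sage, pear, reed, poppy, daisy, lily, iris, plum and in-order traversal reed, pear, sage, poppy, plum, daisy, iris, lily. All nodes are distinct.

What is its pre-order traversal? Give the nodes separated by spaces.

The last element of post-order is the root; it splits in-order into left and right subtrees.
Root plum: left subtree has 4 nodes {reed, pear, sage, poppy}, right has 3 {daisy, iris, lily}.
  Root poppy: left subtree has 3 nodes {reed, pear, sage}, right has 0 { }.
    Root reed: left subtree has 0 nodes { }, right has 2 {pear, sage}.
      Root pear: left subtree has 0 nodes { }, right has 1 {sage}.
  Root iris: left subtree has 1 node {daisy}, right has 1 {lily}.

plum poppy reed pear sage iris daisy lily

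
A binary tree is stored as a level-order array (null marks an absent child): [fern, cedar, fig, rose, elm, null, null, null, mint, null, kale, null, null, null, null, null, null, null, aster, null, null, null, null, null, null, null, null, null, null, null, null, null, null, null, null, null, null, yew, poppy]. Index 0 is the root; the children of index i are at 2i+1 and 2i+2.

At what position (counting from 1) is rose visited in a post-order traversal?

Post-order visits the left subtree, then the right subtree, then the node.
At fern: go left to cedar.
  At cedar: go left to rose.
    At rose: no left child.
    At rose: go right to mint.
      At mint: no left child.
      At mint: go right to aster.
        At aster: go left to yew.
          yew is a leaf — visit yew.
        At aster: go right to poppy.
          poppy is a leaf — visit poppy.
        Visit aster.
      Visit mint.
    Visit rose.
  At cedar: go right to elm.
    At elm: no left child.
    At elm: go right to kale.
      kale is a leaf — visit kale.
    Visit elm.
  Visit cedar.
At fern: go right to fig.
  fig is a leaf — visit fig.
Visit fern.
Full post-order sequence: yew, poppy, aster, mint, rose, kale, elm, cedar, fig, fern.

5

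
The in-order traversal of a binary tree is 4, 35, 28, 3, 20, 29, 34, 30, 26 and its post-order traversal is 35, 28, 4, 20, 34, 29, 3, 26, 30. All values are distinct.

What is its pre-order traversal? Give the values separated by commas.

The last element of post-order is the root; it splits in-order into left and right subtrees.
Root 30: left subtree has 7 nodes {4, 35, 28, 3, 20, 29, 34}, right has 1 {26}.
  Root 3: left subtree has 3 nodes {4, 35, 28}, right has 3 {20, 29, 34}.
    Root 4: left subtree has 0 nodes { }, right has 2 {35, 28}.
      Root 28: left subtree has 1 node {35}, right has 0 { }.
    Root 29: left subtree has 1 node {20}, right has 1 {34}.

30, 3, 4, 28, 35, 29, 20, 34, 26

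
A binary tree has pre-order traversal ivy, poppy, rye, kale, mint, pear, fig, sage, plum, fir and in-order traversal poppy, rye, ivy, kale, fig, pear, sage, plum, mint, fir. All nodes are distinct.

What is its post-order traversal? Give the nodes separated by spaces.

rye poppy fig plum sage pear fir mint kale ivy

The first element of pre-order is the root; it splits in-order into left and right subtrees.
Root ivy: left subtree has 2 nodes {poppy, rye}, right has 7 {kale, fig, pear, sage, plum, mint, fir}.
  Root poppy: left subtree has 0 nodes { }, right has 1 {rye}.
  Root kale: left subtree has 0 nodes { }, right has 6 {fig, pear, sage, plum, mint, fir}.
    Root mint: left subtree has 4 nodes {fig, pear, sage, plum}, right has 1 {fir}.
      Root pear: left subtree has 1 node {fig}, right has 2 {sage, plum}.
        Root sage: left subtree has 0 nodes { }, right has 1 {plum}.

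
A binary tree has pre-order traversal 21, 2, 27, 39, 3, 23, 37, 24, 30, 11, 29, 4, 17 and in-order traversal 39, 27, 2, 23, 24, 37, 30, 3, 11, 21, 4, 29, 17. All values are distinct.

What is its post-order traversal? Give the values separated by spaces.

39 27 24 30 37 23 11 3 2 4 17 29 21

The first element of pre-order is the root; it splits in-order into left and right subtrees.
Root 21: left subtree has 9 nodes {39, 27, 2, 23, 24, 37, 30, 3, 11}, right has 3 {4, 29, 17}.
  Root 2: left subtree has 2 nodes {39, 27}, right has 6 {23, 24, 37, 30, 3, 11}.
    Root 27: left subtree has 1 node {39}, right has 0 { }.
    Root 3: left subtree has 4 nodes {23, 24, 37, 30}, right has 1 {11}.
      Root 23: left subtree has 0 nodes { }, right has 3 {24, 37, 30}.
        Root 37: left subtree has 1 node {24}, right has 1 {30}.
  Root 29: left subtree has 1 node {4}, right has 1 {17}.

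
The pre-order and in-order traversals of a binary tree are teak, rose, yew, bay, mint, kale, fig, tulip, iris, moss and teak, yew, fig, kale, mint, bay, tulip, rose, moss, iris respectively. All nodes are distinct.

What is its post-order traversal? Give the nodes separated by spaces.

The first element of pre-order is the root; it splits in-order into left and right subtrees.
Root teak: left subtree has 0 nodes { }, right has 9 {yew, fig, kale, mint, bay, tulip, rose, moss, iris}.
  Root rose: left subtree has 6 nodes {yew, fig, kale, mint, bay, tulip}, right has 2 {moss, iris}.
    Root yew: left subtree has 0 nodes { }, right has 5 {fig, kale, mint, bay, tulip}.
      Root bay: left subtree has 3 nodes {fig, kale, mint}, right has 1 {tulip}.
        Root mint: left subtree has 2 nodes {fig, kale}, right has 0 { }.
          Root kale: left subtree has 1 node {fig}, right has 0 { }.
    Root iris: left subtree has 1 node {moss}, right has 0 { }.

fig kale mint tulip bay yew moss iris rose teak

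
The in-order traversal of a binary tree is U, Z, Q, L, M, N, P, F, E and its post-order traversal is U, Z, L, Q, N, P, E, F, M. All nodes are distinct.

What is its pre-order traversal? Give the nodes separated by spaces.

M Q Z U L F P N E

The last element of post-order is the root; it splits in-order into left and right subtrees.
Root M: left subtree has 4 nodes {U, Z, Q, L}, right has 4 {N, P, F, E}.
  Root Q: left subtree has 2 nodes {U, Z}, right has 1 {L}.
    Root Z: left subtree has 1 node {U}, right has 0 { }.
  Root F: left subtree has 2 nodes {N, P}, right has 1 {E}.
    Root P: left subtree has 1 node {N}, right has 0 { }.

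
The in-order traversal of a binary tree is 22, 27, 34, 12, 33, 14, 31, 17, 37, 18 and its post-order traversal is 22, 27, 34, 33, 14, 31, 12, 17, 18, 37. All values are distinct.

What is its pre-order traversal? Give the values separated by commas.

37, 17, 12, 34, 27, 22, 31, 14, 33, 18

The last element of post-order is the root; it splits in-order into left and right subtrees.
Root 37: left subtree has 8 nodes {22, 27, 34, 12, 33, 14, 31, 17}, right has 1 {18}.
  Root 17: left subtree has 7 nodes {22, 27, 34, 12, 33, 14, 31}, right has 0 { }.
    Root 12: left subtree has 3 nodes {22, 27, 34}, right has 3 {33, 14, 31}.
      Root 34: left subtree has 2 nodes {22, 27}, right has 0 { }.
        Root 27: left subtree has 1 node {22}, right has 0 { }.
      Root 31: left subtree has 2 nodes {33, 14}, right has 0 { }.
        Root 14: left subtree has 1 node {33}, right has 0 { }.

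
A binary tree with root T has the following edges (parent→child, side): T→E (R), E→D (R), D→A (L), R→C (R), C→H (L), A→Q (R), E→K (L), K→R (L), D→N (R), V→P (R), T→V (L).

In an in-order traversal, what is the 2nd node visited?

In-order visits the left subtree, then the node, then the right subtree.
At T: go left to V.
  At V: no left child.
  Visit V.
  At V: go right to P.
    P is a leaf — visit P.
Visit T.
At T: go right to E.
  At E: go left to K.
    At K: go left to R.
      At R: no left child.
      Visit R.
      At R: go right to C.
        At C: go left to H.
          H is a leaf — visit H.
        Visit C.
        At C: no right child.
    Visit K.
    At K: no right child.
  Visit E.
  At E: go right to D.
    At D: go left to A.
      At A: no left child.
      Visit A.
      At A: go right to Q.
        Q is a leaf — visit Q.
    Visit D.
    At D: go right to N.
      N is a leaf — visit N.
Full in-order sequence: V, P, T, R, H, C, K, E, A, Q, D, N.

P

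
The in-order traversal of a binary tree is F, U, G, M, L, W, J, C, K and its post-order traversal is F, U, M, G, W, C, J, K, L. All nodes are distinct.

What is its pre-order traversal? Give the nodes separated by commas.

L, G, U, F, M, K, J, W, C

The last element of post-order is the root; it splits in-order into left and right subtrees.
Root L: left subtree has 4 nodes {F, U, G, M}, right has 4 {W, J, C, K}.
  Root G: left subtree has 2 nodes {F, U}, right has 1 {M}.
    Root U: left subtree has 1 node {F}, right has 0 { }.
  Root K: left subtree has 3 nodes {W, J, C}, right has 0 { }.
    Root J: left subtree has 1 node {W}, right has 1 {C}.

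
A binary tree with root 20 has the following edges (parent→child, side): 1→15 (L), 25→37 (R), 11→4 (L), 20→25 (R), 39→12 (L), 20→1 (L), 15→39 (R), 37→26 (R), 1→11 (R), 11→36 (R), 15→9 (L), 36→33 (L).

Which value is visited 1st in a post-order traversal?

Post-order visits the left subtree, then the right subtree, then the node.
At 20: go left to 1.
  At 1: go left to 15.
    At 15: go left to 9.
      9 is a leaf — visit 9.
    At 15: go right to 39.
      At 39: go left to 12.
        12 is a leaf — visit 12.
      At 39: no right child.
      Visit 39.
    Visit 15.
  At 1: go right to 11.
    At 11: go left to 4.
      4 is a leaf — visit 4.
    At 11: go right to 36.
      At 36: go left to 33.
        33 is a leaf — visit 33.
      At 36: no right child.
      Visit 36.
    Visit 11.
  Visit 1.
At 20: go right to 25.
  At 25: no left child.
  At 25: go right to 37.
    At 37: no left child.
    At 37: go right to 26.
      26 is a leaf — visit 26.
    Visit 37.
  Visit 25.
Visit 20.
Full post-order sequence: 9, 12, 39, 15, 4, 33, 36, 11, 1, 26, 37, 25, 20.

9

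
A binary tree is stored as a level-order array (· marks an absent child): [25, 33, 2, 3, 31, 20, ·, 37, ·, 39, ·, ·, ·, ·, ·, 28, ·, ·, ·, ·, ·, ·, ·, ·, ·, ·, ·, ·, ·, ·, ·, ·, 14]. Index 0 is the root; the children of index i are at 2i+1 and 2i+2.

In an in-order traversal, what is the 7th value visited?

In-order visits the left subtree, then the node, then the right subtree.
At 25: go left to 33.
  At 33: go left to 3.
    At 3: go left to 37.
      At 37: go left to 28.
        At 28: no left child.
        Visit 28.
        At 28: go right to 14.
          14 is a leaf — visit 14.
      Visit 37.
      At 37: no right child.
    Visit 3.
    At 3: no right child.
  Visit 33.
  At 33: go right to 31.
    At 31: go left to 39.
      39 is a leaf — visit 39.
    Visit 31.
    At 31: no right child.
Visit 25.
At 25: go right to 2.
  At 2: go left to 20.
    20 is a leaf — visit 20.
  Visit 2.
  At 2: no right child.
Full in-order sequence: 28, 14, 37, 3, 33, 39, 31, 25, 20, 2.

31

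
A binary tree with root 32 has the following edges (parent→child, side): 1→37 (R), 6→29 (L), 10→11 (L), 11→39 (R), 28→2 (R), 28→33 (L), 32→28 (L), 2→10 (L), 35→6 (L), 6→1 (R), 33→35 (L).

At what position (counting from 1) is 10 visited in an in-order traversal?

In-order visits the left subtree, then the node, then the right subtree.
At 32: go left to 28.
  At 28: go left to 33.
    At 33: go left to 35.
      At 35: go left to 6.
        At 6: go left to 29.
          29 is a leaf — visit 29.
        Visit 6.
        At 6: go right to 1.
          At 1: no left child.
          Visit 1.
          At 1: go right to 37.
            37 is a leaf — visit 37.
      Visit 35.
      At 35: no right child.
    Visit 33.
    At 33: no right child.
  Visit 28.
  At 28: go right to 2.
    At 2: go left to 10.
      At 10: go left to 11.
        At 11: no left child.
        Visit 11.
        At 11: go right to 39.
          39 is a leaf — visit 39.
      Visit 10.
      At 10: no right child.
    Visit 2.
    At 2: no right child.
Visit 32.
At 32: no right child.
Full in-order sequence: 29, 6, 1, 37, 35, 33, 28, 11, 39, 10, 2, 32.

10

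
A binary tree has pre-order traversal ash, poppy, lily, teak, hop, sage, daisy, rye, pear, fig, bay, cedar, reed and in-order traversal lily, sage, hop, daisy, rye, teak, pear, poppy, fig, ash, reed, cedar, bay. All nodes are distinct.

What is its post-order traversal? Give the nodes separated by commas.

The first element of pre-order is the root; it splits in-order into left and right subtrees.
Root ash: left subtree has 9 nodes {lily, sage, hop, daisy, rye, teak, pear, poppy, fig}, right has 3 {reed, cedar, bay}.
  Root poppy: left subtree has 7 nodes {lily, sage, hop, daisy, rye, teak, pear}, right has 1 {fig}.
    Root lily: left subtree has 0 nodes { }, right has 6 {sage, hop, daisy, rye, teak, pear}.
      Root teak: left subtree has 4 nodes {sage, hop, daisy, rye}, right has 1 {pear}.
        Root hop: left subtree has 1 node {sage}, right has 2 {daisy, rye}.
          Root daisy: left subtree has 0 nodes { }, right has 1 {rye}.
  Root bay: left subtree has 2 nodes {reed, cedar}, right has 0 { }.
    Root cedar: left subtree has 1 node {reed}, right has 0 { }.

sage, rye, daisy, hop, pear, teak, lily, fig, poppy, reed, cedar, bay, ash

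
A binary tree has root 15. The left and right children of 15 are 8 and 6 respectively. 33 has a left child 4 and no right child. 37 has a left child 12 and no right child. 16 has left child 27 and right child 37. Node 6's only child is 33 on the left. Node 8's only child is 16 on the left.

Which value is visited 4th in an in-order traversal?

In-order visits the left subtree, then the node, then the right subtree.
At 15: go left to 8.
  At 8: go left to 16.
    At 16: go left to 27.
      27 is a leaf — visit 27.
    Visit 16.
    At 16: go right to 37.
      At 37: go left to 12.
        12 is a leaf — visit 12.
      Visit 37.
      At 37: no right child.
  Visit 8.
  At 8: no right child.
Visit 15.
At 15: go right to 6.
  At 6: go left to 33.
    At 33: go left to 4.
      4 is a leaf — visit 4.
    Visit 33.
    At 33: no right child.
  Visit 6.
  At 6: no right child.
Full in-order sequence: 27, 16, 12, 37, 8, 15, 4, 33, 6.

37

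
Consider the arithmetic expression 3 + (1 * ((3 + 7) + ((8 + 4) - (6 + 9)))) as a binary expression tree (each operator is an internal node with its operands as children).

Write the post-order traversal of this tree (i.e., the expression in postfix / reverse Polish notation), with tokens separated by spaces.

Post-order on an expression tree gives postfix notation: for each operator, emit left operand, right operand, then the operator.

3 1 3 7 + 8 4 + 6 9 + - + * +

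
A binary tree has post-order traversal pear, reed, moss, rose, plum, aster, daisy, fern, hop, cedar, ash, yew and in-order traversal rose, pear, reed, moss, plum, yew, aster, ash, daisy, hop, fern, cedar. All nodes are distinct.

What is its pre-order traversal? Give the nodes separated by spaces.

The last element of post-order is the root; it splits in-order into left and right subtrees.
Root yew: left subtree has 5 nodes {rose, pear, reed, moss, plum}, right has 6 {aster, ash, daisy, hop, fern, cedar}.
  Root plum: left subtree has 4 nodes {rose, pear, reed, moss}, right has 0 { }.
    Root rose: left subtree has 0 nodes { }, right has 3 {pear, reed, moss}.
      Root moss: left subtree has 2 nodes {pear, reed}, right has 0 { }.
        Root reed: left subtree has 1 node {pear}, right has 0 { }.
  Root ash: left subtree has 1 node {aster}, right has 4 {daisy, hop, fern, cedar}.
    Root cedar: left subtree has 3 nodes {daisy, hop, fern}, right has 0 { }.
      Root hop: left subtree has 1 node {daisy}, right has 1 {fern}.

yew plum rose moss reed pear ash aster cedar hop daisy fern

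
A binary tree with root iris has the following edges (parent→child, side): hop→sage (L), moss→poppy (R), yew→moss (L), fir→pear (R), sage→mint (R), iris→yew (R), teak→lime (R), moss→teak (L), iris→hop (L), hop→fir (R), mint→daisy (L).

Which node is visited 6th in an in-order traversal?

In-order visits the left subtree, then the node, then the right subtree.
At iris: go left to hop.
  At hop: go left to sage.
    At sage: no left child.
    Visit sage.
    At sage: go right to mint.
      At mint: go left to daisy.
        daisy is a leaf — visit daisy.
      Visit mint.
      At mint: no right child.
  Visit hop.
  At hop: go right to fir.
    At fir: no left child.
    Visit fir.
    At fir: go right to pear.
      pear is a leaf — visit pear.
Visit iris.
At iris: go right to yew.
  At yew: go left to moss.
    At moss: go left to teak.
      At teak: no left child.
      Visit teak.
      At teak: go right to lime.
        lime is a leaf — visit lime.
    Visit moss.
    At moss: go right to poppy.
      poppy is a leaf — visit poppy.
  Visit yew.
  At yew: no right child.
Full in-order sequence: sage, daisy, mint, hop, fir, pear, iris, teak, lime, moss, poppy, yew.

pear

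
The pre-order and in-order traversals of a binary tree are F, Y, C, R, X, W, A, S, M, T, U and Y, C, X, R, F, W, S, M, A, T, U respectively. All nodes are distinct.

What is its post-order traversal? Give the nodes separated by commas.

X, R, C, Y, M, S, U, T, A, W, F

The first element of pre-order is the root; it splits in-order into left and right subtrees.
Root F: left subtree has 4 nodes {Y, C, X, R}, right has 6 {W, S, M, A, T, U}.
  Root Y: left subtree has 0 nodes { }, right has 3 {C, X, R}.
    Root C: left subtree has 0 nodes { }, right has 2 {X, R}.
      Root R: left subtree has 1 node {X}, right has 0 { }.
  Root W: left subtree has 0 nodes { }, right has 5 {S, M, A, T, U}.
    Root A: left subtree has 2 nodes {S, M}, right has 2 {T, U}.
      Root S: left subtree has 0 nodes { }, right has 1 {M}.
      Root T: left subtree has 0 nodes { }, right has 1 {U}.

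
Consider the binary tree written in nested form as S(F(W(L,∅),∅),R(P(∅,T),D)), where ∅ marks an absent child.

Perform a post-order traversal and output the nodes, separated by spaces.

L W F T P D R S

Post-order visits the left subtree, then the right subtree, then the node.
At S: go left to F.
  At F: go left to W.
    At W: go left to L.
      L is a leaf — visit L.
    At W: no right child.
    Visit W.
  At F: no right child.
  Visit F.
At S: go right to R.
  At R: go left to P.
    At P: no left child.
    At P: go right to T.
      T is a leaf — visit T.
    Visit P.
  At R: go right to D.
    D is a leaf — visit D.
  Visit R.
Visit S.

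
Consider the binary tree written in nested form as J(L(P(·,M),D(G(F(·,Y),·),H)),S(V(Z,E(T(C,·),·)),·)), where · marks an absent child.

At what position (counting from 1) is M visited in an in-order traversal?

In-order visits the left subtree, then the node, then the right subtree.
At J: go left to L.
  At L: go left to P.
    At P: no left child.
    Visit P.
    At P: go right to M.
      M is a leaf — visit M.
  Visit L.
  At L: go right to D.
    At D: go left to G.
      At G: go left to F.
        At F: no left child.
        Visit F.
        At F: go right to Y.
          Y is a leaf — visit Y.
      Visit G.
      At G: no right child.
    Visit D.
    At D: go right to H.
      H is a leaf — visit H.
Visit J.
At J: go right to S.
  At S: go left to V.
    At V: go left to Z.
      Z is a leaf — visit Z.
    Visit V.
    At V: go right to E.
      At E: go left to T.
        At T: go left to C.
          C is a leaf — visit C.
        Visit T.
        At T: no right child.
      Visit E.
      At E: no right child.
  Visit S.
  At S: no right child.
Full in-order sequence: P, M, L, F, Y, G, D, H, J, Z, V, C, T, E, S.

2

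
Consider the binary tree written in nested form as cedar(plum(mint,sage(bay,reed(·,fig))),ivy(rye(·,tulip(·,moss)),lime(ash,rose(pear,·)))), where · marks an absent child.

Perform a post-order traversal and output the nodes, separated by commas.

Post-order visits the left subtree, then the right subtree, then the node.
At cedar: go left to plum.
  At plum: go left to mint.
    mint is a leaf — visit mint.
  At plum: go right to sage.
    At sage: go left to bay.
      bay is a leaf — visit bay.
    At sage: go right to reed.
      At reed: no left child.
      At reed: go right to fig.
        fig is a leaf — visit fig.
      Visit reed.
    Visit sage.
  Visit plum.
At cedar: go right to ivy.
  At ivy: go left to rye.
    At rye: no left child.
    At rye: go right to tulip.
      At tulip: no left child.
      At tulip: go right to moss.
        moss is a leaf — visit moss.
      Visit tulip.
    Visit rye.
  At ivy: go right to lime.
    At lime: go left to ash.
      ash is a leaf — visit ash.
    At lime: go right to rose.
      At rose: go left to pear.
        pear is a leaf — visit pear.
      At rose: no right child.
      Visit rose.
    Visit lime.
  Visit ivy.
Visit cedar.

mint, bay, fig, reed, sage, plum, moss, tulip, rye, ash, pear, rose, lime, ivy, cedar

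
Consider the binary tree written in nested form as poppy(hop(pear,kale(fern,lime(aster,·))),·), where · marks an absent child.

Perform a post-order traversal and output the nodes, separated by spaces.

pear fern aster lime kale hop poppy

Post-order visits the left subtree, then the right subtree, then the node.
At poppy: go left to hop.
  At hop: go left to pear.
    pear is a leaf — visit pear.
  At hop: go right to kale.
    At kale: go left to fern.
      fern is a leaf — visit fern.
    At kale: go right to lime.
      At lime: go left to aster.
        aster is a leaf — visit aster.
      At lime: no right child.
      Visit lime.
    Visit kale.
  Visit hop.
At poppy: no right child.
Visit poppy.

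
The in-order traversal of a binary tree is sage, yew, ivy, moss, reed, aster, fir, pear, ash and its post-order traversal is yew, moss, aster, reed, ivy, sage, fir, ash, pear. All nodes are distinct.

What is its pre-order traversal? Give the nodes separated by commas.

pear, fir, sage, ivy, yew, reed, moss, aster, ash

The last element of post-order is the root; it splits in-order into left and right subtrees.
Root pear: left subtree has 7 nodes {sage, yew, ivy, moss, reed, aster, fir}, right has 1 {ash}.
  Root fir: left subtree has 6 nodes {sage, yew, ivy, moss, reed, aster}, right has 0 { }.
    Root sage: left subtree has 0 nodes { }, right has 5 {yew, ivy, moss, reed, aster}.
      Root ivy: left subtree has 1 node {yew}, right has 3 {moss, reed, aster}.
        Root reed: left subtree has 1 node {moss}, right has 1 {aster}.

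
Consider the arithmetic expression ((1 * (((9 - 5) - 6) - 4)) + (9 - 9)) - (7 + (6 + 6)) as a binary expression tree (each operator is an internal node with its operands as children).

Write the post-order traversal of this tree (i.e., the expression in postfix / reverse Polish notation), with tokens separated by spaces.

Post-order on an expression tree gives postfix notation: for each operator, emit left operand, right operand, then the operator.

1 9 5 - 6 - 4 - * 9 9 - + 7 6 6 + + -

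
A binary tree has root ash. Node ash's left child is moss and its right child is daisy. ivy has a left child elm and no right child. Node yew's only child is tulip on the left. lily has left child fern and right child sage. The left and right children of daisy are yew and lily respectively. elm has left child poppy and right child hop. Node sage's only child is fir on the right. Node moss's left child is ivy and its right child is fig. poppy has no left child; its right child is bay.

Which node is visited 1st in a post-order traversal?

bay

Post-order visits the left subtree, then the right subtree, then the node.
At ash: go left to moss.
  At moss: go left to ivy.
    At ivy: go left to elm.
      At elm: go left to poppy.
        At poppy: no left child.
        At poppy: go right to bay.
          bay is a leaf — visit bay.
        Visit poppy.
      At elm: go right to hop.
        hop is a leaf — visit hop.
      Visit elm.
    At ivy: no right child.
    Visit ivy.
  At moss: go right to fig.
    fig is a leaf — visit fig.
  Visit moss.
At ash: go right to daisy.
  At daisy: go left to yew.
    At yew: go left to tulip.
      tulip is a leaf — visit tulip.
    At yew: no right child.
    Visit yew.
  At daisy: go right to lily.
    At lily: go left to fern.
      fern is a leaf — visit fern.
    At lily: go right to sage.
      At sage: no left child.
      At sage: go right to fir.
        fir is a leaf — visit fir.
      Visit sage.
    Visit lily.
  Visit daisy.
Visit ash.
Full post-order sequence: bay, poppy, hop, elm, ivy, fig, moss, tulip, yew, fern, fir, sage, lily, daisy, ash.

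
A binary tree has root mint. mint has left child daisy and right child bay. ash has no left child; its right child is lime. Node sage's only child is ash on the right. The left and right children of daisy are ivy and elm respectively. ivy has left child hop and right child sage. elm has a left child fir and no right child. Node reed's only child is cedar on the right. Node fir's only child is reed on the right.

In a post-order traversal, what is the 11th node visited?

bay

Post-order visits the left subtree, then the right subtree, then the node.
At mint: go left to daisy.
  At daisy: go left to ivy.
    At ivy: go left to hop.
      hop is a leaf — visit hop.
    At ivy: go right to sage.
      At sage: no left child.
      At sage: go right to ash.
        At ash: no left child.
        At ash: go right to lime.
          lime is a leaf — visit lime.
        Visit ash.
      Visit sage.
    Visit ivy.
  At daisy: go right to elm.
    At elm: go left to fir.
      At fir: no left child.
      At fir: go right to reed.
        At reed: no left child.
        At reed: go right to cedar.
          cedar is a leaf — visit cedar.
        Visit reed.
      Visit fir.
    At elm: no right child.
    Visit elm.
  Visit daisy.
At mint: go right to bay.
  bay is a leaf — visit bay.
Visit mint.
Full post-order sequence: hop, lime, ash, sage, ivy, cedar, reed, fir, elm, daisy, bay, mint.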